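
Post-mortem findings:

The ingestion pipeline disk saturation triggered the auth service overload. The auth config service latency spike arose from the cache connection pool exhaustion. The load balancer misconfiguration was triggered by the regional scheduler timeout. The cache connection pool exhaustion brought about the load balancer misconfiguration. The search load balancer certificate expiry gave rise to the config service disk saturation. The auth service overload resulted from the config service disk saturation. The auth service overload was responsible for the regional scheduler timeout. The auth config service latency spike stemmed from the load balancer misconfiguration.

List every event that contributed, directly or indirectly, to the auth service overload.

Immediate causes of the auth service overload: the config service disk saturation, the ingestion pipeline disk saturation.
Further upstream: the search load balancer certificate expiry.

the config service disk saturation, the ingestion pipeline disk saturation, the search load balancer certificate expiry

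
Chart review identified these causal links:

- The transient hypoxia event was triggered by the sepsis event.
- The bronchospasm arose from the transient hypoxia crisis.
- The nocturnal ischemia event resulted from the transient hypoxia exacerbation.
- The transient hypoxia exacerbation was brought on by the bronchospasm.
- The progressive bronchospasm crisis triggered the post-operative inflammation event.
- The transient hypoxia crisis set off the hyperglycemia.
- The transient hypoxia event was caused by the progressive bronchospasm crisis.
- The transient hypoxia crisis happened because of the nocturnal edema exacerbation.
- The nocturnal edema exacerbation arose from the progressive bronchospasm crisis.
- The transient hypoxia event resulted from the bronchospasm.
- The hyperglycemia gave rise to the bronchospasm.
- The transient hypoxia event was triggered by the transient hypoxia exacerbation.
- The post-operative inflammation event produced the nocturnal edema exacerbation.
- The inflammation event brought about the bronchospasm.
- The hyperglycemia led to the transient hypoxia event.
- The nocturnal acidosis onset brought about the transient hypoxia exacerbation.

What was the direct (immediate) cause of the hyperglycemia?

the transient hypoxia crisis

Upstream contributors include the progressive bronchospasm crisis, the post-operative inflammation event, the nocturnal edema exacerbation, but only the transient hypoxia crisis feeds directly into the hyperglycemia.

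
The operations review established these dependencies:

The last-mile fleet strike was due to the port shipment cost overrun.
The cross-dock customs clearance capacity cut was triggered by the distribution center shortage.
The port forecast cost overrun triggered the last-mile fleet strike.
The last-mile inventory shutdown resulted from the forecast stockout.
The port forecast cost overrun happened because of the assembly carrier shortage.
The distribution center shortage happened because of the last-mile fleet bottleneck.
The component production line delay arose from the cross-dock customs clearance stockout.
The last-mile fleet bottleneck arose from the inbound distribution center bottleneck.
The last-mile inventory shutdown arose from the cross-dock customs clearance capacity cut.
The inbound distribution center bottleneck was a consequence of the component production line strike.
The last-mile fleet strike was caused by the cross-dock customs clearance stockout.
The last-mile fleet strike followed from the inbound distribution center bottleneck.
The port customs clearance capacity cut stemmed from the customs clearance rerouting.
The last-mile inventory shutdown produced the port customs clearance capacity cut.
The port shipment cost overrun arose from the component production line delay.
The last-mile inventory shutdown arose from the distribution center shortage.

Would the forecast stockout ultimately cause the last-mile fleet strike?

The forecast stockout leads to the last-mile inventory shutdown, the port customs clearance capacity cut; the last-mile fleet strike is not among them.

No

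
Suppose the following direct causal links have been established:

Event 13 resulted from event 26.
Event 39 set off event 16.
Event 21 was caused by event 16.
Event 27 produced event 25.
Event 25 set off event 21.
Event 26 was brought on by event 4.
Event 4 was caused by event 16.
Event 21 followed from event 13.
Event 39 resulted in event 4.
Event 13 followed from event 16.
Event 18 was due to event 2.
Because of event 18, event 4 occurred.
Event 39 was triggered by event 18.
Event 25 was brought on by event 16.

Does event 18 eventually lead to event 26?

There is a causal chain: event 18 → event 4 → event 26.

Yes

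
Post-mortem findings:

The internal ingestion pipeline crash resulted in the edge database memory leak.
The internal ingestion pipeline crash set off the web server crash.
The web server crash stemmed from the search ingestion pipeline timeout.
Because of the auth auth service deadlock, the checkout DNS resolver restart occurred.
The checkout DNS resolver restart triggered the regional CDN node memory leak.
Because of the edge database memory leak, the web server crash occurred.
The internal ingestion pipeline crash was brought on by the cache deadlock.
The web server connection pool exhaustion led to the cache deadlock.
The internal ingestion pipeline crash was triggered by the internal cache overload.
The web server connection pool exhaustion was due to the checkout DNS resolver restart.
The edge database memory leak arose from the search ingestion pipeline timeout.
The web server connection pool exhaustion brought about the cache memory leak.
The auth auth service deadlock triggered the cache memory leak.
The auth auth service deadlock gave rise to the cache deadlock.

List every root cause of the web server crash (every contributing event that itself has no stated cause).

Tracing upstream from the web server crash: the web server crash ← the internal ingestion pipeline crash ← the cache deadlock ← the auth auth service deadlock.
A separate upstream branch: the web server crash ← the internal ingestion pipeline crash ← the internal cache overload.
A separate upstream branch: the web server crash ← the search ingestion pipeline timeout.
Each of those chain origins has no stated cause.

the auth auth service deadlock, the internal cache overload, the search ingestion pipeline timeout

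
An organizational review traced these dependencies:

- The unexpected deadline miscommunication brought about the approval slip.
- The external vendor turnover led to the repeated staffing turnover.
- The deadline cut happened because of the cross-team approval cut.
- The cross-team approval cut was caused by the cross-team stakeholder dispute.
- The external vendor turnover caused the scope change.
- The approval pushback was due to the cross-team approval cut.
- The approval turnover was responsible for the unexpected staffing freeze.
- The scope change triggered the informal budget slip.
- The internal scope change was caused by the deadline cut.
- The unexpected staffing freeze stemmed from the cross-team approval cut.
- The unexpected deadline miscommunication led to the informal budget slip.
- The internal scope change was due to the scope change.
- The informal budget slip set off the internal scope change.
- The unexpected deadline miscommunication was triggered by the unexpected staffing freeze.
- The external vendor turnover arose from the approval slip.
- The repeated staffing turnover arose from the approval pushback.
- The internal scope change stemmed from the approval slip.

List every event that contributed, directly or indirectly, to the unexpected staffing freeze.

Immediate causes of the unexpected staffing freeze: the cross-team approval cut, the approval turnover.
Further upstream: the cross-team stakeholder dispute.

the approval turnover, the cross-team approval cut, the cross-team stakeholder dispute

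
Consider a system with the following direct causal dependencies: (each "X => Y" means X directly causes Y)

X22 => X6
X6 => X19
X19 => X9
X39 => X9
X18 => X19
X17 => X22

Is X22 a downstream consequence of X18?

X18 leads to X19, X9; X22 is not among them.

No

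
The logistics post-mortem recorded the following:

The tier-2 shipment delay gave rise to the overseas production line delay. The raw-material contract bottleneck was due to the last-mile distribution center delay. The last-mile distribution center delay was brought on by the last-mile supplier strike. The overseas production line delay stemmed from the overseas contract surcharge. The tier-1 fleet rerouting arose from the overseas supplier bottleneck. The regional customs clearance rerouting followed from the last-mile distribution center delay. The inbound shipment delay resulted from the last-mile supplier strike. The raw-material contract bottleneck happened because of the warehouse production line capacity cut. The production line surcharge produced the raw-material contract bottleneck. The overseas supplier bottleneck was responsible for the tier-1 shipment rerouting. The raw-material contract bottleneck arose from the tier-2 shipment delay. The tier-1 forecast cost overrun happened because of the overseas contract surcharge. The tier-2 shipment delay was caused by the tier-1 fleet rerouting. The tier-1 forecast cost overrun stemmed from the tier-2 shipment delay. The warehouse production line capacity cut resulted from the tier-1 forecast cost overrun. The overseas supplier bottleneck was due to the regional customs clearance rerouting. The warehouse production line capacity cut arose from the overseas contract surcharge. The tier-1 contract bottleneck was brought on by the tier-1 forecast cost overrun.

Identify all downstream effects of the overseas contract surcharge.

Direct effects: the tier-1 forecast cost overrun, the overseas production line delay, the warehouse production line capacity cut.
2 steps out: the tier-1 contract bottleneck, the raw-material contract bottleneck.
Not reachable from it: the last-mile supplier strike, the inbound shipment delay, the last-mile distribution center delay, the regional customs clearance rerouting, the overseas supplier bottleneck, the tier-1 shipment rerouting, the tier-1 fleet rerouting, the tier-2 shipment delay, the production line surcharge.

the overseas production line delay, the raw-material contract bottleneck, the tier-1 contract bottleneck, the tier-1 forecast cost overrun, the warehouse production line capacity cut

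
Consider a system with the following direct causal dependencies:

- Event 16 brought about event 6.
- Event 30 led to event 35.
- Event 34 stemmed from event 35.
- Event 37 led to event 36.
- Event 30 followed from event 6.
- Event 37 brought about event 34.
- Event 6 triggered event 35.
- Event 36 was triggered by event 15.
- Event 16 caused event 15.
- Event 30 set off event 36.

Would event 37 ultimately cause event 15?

Event 37 leads to event 36, event 34; event 15 is not among them.

No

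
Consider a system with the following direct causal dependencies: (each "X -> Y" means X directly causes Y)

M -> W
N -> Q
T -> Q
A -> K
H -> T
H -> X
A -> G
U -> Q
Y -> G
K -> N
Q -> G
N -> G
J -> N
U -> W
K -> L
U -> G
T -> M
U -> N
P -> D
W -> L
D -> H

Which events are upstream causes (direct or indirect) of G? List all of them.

A, D, H, J, K, N, P, Q, T, U, Y

Immediate causes of G: Y, A, U, N, Q.
Further upstream: J, P, D, H, T, K.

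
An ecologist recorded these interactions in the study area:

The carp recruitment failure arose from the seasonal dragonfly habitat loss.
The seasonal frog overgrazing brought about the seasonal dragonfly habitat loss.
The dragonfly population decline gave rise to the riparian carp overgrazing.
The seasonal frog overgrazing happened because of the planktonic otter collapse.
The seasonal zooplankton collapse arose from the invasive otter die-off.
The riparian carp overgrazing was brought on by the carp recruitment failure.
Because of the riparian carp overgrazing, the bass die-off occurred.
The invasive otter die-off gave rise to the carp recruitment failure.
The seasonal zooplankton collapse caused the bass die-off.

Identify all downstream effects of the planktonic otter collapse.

the bass die-off, the carp recruitment failure, the riparian carp overgrazing, the seasonal dragonfly habitat loss, the seasonal frog overgrazing

Direct effects: the seasonal frog overgrazing.
2 steps out: the seasonal dragonfly habitat loss.
3 steps out: the carp recruitment failure.
4 steps out: the riparian carp overgrazing.
5 steps out: the bass die-off.
Not reachable from it: the invasive otter die-off, the seasonal zooplankton collapse, the dragonfly population decline.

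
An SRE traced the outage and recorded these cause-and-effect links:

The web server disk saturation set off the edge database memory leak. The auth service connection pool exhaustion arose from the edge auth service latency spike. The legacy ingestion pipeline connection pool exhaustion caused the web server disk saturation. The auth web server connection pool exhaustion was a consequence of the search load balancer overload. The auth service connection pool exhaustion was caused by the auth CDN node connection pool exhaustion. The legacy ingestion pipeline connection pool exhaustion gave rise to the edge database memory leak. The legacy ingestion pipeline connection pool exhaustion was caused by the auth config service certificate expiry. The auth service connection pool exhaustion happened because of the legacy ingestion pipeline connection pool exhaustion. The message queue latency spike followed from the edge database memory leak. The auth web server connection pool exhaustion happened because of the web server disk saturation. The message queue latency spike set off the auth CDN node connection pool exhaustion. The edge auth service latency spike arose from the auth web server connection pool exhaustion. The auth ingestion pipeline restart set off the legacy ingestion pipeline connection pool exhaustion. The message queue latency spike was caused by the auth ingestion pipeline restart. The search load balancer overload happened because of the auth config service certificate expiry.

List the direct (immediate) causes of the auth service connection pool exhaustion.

Upstream contributors include the auth config service certificate expiry, the auth ingestion pipeline restart, the search load balancer overload, the web server disk saturation, the edge database memory leak, the auth web server connection pool exhaustion, the message queue latency spike, but only the auth CDN node connection pool exhaustion, the edge auth service latency spike, the legacy ingestion pipeline connection pool exhaustion feed directly into the auth service connection pool exhaustion.

the auth CDN node connection pool exhaustion, the edge auth service latency spike, the legacy ingestion pipeline connection pool exhaustion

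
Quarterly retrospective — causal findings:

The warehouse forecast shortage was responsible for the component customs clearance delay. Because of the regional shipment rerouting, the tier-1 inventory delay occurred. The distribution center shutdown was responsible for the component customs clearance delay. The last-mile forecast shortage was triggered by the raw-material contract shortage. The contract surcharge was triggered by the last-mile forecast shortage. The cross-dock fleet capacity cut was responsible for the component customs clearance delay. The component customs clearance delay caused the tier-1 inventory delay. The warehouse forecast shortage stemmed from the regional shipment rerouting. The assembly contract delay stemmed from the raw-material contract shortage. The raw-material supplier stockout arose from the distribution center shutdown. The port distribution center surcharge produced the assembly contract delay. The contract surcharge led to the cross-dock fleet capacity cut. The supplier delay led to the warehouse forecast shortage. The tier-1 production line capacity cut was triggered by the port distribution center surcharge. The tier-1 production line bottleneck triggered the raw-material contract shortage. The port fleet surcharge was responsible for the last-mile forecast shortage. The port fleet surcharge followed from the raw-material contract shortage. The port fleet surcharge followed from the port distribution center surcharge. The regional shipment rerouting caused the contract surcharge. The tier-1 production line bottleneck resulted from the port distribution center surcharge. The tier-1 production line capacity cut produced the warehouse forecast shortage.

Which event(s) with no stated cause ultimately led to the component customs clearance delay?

the distribution center shutdown, the port distribution center surcharge, the regional shipment rerouting, the supplier delay

Tracing upstream from the component customs clearance delay: the component customs clearance delay ← the warehouse forecast shortage ← the tier-1 production line capacity cut ← the port distribution center surcharge.
A separate upstream branch: the component customs clearance delay ← the distribution center shutdown.
A separate upstream branch: the component customs clearance delay ← the warehouse forecast shortage ← the supplier delay.
A separate upstream branch: the component customs clearance delay ← the warehouse forecast shortage ← the regional shipment rerouting.
Each of those chain origins has no stated cause.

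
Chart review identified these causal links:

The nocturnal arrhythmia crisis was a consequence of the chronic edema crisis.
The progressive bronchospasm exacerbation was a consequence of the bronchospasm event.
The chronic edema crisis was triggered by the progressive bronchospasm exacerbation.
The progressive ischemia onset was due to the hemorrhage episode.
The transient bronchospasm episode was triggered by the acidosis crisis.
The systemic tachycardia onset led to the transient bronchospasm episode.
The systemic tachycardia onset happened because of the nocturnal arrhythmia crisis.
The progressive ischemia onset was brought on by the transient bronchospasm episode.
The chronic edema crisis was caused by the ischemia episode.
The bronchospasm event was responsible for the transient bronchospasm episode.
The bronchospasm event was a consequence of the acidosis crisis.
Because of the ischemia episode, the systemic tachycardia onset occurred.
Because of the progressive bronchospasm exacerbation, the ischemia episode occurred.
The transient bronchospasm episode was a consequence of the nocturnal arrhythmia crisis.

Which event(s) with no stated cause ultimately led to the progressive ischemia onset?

Tracing upstream from the progressive ischemia onset: the progressive ischemia onset ← the transient bronchospasm episode ← the acidosis crisis.
A separate upstream branch: the progressive ischemia onset ← the hemorrhage episode.
Each of those chain origins has no stated cause.

the acidosis crisis, the hemorrhage episode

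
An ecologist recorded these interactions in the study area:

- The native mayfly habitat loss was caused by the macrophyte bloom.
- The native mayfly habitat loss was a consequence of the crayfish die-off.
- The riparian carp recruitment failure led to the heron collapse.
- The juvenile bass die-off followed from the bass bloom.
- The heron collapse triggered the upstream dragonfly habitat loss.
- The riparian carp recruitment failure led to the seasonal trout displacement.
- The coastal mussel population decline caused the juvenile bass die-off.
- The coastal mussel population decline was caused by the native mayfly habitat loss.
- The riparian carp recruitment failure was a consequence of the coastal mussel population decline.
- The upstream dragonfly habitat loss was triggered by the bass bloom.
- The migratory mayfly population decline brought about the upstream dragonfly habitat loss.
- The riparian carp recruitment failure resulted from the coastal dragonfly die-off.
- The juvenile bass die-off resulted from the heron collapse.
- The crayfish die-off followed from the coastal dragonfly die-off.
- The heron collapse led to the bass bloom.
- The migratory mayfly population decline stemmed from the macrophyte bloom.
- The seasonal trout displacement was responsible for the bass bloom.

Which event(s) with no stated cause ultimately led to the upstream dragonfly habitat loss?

Tracing upstream from the upstream dragonfly habitat loss: the upstream dragonfly habitat loss ← the heron collapse ← the riparian carp recruitment failure ← the coastal dragonfly die-off.
A separate upstream branch: the upstream dragonfly habitat loss ← the migratory mayfly population decline ← the macrophyte bloom.
Each of those chain origins has no stated cause.

the coastal dragonfly die-off, the macrophyte bloom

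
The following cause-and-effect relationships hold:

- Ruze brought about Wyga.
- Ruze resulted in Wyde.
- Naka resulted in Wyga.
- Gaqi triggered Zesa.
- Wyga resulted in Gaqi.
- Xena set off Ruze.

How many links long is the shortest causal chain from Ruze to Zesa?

3

Shortest chain: Ruze → Wyga → Gaqi → Zesa.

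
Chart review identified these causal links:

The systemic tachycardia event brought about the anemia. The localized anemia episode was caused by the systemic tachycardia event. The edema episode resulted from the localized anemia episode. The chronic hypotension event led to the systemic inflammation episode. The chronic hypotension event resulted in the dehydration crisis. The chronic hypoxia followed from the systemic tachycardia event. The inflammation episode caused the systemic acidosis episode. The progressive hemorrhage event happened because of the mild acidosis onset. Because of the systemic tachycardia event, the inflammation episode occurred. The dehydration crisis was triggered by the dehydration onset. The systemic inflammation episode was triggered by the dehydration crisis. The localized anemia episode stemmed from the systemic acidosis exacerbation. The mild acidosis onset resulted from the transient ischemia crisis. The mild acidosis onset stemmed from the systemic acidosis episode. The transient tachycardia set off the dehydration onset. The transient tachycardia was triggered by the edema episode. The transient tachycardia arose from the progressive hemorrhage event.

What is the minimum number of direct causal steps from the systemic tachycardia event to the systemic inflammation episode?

6

Shortest chain: the systemic tachycardia event → the localized anemia episode → the edema episode → the transient tachycardia → the dehydration onset → the dehydration crisis → the systemic inflammation episode.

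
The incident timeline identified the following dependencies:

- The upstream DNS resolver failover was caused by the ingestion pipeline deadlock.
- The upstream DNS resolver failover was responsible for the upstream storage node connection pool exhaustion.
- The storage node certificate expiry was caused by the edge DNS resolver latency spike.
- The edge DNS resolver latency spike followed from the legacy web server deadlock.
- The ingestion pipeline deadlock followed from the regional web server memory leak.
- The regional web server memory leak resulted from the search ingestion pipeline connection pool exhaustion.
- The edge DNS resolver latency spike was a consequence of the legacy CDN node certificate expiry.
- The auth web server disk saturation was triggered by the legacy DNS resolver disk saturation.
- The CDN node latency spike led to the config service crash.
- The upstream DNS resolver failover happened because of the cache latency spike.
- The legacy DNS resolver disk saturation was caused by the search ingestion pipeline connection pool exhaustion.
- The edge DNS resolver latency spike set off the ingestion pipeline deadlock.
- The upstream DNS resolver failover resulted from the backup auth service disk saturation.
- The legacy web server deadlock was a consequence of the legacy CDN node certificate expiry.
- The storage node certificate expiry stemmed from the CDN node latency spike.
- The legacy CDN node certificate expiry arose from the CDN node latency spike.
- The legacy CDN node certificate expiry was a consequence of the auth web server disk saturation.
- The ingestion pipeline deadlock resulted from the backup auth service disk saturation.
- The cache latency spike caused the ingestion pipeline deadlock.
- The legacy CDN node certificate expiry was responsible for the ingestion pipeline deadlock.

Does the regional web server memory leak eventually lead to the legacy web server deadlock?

No

The regional web server memory leak leads to the ingestion pipeline deadlock, the upstream DNS resolver failover, the upstream storage node connection pool exhaustion; the legacy web server deadlock is not among them.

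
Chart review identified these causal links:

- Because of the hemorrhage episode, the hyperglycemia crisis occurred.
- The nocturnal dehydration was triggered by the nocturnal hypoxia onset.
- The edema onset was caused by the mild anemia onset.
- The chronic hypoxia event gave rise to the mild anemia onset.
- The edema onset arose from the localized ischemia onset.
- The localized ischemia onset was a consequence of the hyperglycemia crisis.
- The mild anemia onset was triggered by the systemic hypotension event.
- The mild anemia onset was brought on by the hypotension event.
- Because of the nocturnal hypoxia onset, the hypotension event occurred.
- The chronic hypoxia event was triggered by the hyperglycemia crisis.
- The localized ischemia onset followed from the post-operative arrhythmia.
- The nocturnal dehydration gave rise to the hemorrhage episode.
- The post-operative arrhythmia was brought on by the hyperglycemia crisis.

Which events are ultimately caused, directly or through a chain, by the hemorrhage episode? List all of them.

Direct effects: the hyperglycemia crisis.
2 steps out: the chronic hypoxia event, the post-operative arrhythmia, the localized ischemia onset.
3 steps out: the mild anemia onset, the edema onset.
Not reachable from it: the nocturnal hypoxia onset, the nocturnal dehydration, the systemic hypotension event, the hypotension event.

the chronic hypoxia event, the edema onset, the hyperglycemia crisis, the localized ischemia onset, the mild anemia onset, the post-operative arrhythmia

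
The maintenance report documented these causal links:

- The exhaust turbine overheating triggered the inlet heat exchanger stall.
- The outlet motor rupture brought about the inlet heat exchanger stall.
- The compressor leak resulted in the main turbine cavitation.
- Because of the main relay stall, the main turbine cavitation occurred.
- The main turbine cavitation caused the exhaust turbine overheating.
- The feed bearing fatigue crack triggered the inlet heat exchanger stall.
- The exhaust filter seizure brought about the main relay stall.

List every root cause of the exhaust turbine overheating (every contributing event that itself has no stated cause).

Tracing upstream from the exhaust turbine overheating: the exhaust turbine overheating ← the main turbine cavitation ← the compressor leak.
A separate upstream branch: the exhaust turbine overheating ← the main turbine cavitation ← the main relay stall ← the exhaust filter seizure.
Each of those chain origins has no stated cause.

the compressor leak, the exhaust filter seizure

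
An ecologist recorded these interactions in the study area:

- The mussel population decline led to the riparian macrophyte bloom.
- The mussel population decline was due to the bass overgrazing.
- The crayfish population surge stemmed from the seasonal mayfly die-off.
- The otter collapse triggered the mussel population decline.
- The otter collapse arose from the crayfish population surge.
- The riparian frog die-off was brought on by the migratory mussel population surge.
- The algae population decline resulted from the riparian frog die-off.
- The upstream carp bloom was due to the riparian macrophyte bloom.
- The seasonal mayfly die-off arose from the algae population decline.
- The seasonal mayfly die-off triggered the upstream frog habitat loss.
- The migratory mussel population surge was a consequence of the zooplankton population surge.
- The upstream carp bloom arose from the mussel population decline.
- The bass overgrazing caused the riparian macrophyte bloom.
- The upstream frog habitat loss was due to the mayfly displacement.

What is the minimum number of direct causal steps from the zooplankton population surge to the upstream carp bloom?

Shortest chain: the zooplankton population surge → the migratory mussel population surge → the riparian frog die-off → the algae population decline → the seasonal mayfly die-off → the crayfish population surge → the otter collapse → the mussel population decline → the upstream carp bloom.

8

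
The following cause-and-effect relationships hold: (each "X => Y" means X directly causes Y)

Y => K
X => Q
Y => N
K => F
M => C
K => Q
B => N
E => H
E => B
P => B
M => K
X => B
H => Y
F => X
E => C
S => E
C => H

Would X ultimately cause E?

X leads to B, Q, N; E is not among them.

No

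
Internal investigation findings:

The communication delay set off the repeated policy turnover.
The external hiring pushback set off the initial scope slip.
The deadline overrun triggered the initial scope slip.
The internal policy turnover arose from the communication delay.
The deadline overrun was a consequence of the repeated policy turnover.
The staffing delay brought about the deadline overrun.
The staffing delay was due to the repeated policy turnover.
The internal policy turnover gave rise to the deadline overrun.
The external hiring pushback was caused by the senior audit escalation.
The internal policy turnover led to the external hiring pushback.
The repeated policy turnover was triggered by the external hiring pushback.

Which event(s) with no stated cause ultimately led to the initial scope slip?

the communication delay, the senior audit escalation

Tracing upstream from the initial scope slip: the initial scope slip ← the external hiring pushback ← the internal policy turnover ← the communication delay.
A separate upstream branch: the initial scope slip ← the external hiring pushback ← the senior audit escalation.
Each of those chain origins has no stated cause.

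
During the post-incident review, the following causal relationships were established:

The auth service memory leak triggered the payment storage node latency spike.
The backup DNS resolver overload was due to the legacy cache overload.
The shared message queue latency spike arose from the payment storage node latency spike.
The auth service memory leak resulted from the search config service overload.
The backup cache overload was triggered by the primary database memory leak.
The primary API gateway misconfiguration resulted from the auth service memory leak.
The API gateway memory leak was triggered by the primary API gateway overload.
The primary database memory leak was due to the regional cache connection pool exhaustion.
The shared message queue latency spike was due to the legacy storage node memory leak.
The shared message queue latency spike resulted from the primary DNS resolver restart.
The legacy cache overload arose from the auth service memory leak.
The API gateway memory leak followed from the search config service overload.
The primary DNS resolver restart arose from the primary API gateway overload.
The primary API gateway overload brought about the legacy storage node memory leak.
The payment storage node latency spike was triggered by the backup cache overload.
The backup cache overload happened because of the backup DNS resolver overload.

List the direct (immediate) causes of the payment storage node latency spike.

the auth service memory leak, the backup cache overload

Upstream contributors include the regional cache connection pool exhaustion, the search config service overload, the primary database memory leak, the legacy cache overload, the backup DNS resolver overload, but only the auth service memory leak, the backup cache overload feed directly into the payment storage node latency spike.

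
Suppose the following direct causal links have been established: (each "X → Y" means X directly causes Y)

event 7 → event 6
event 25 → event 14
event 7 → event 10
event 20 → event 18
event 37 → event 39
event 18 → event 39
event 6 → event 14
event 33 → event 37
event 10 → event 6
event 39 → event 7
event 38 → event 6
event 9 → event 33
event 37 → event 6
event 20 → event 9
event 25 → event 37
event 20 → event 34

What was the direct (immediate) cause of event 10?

event 7

Upstream contributors include event 20, event 25, event 9, event 33, event 18, event 37, event 39, but only event 7 feeds directly into event 10.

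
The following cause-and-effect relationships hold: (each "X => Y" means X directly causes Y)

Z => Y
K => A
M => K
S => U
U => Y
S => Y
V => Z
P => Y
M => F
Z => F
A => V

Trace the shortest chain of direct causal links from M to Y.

M → K
K → A
A → V
V → Z
Z → Y
Length: 5 steps.

M → K → A → V → Z → Y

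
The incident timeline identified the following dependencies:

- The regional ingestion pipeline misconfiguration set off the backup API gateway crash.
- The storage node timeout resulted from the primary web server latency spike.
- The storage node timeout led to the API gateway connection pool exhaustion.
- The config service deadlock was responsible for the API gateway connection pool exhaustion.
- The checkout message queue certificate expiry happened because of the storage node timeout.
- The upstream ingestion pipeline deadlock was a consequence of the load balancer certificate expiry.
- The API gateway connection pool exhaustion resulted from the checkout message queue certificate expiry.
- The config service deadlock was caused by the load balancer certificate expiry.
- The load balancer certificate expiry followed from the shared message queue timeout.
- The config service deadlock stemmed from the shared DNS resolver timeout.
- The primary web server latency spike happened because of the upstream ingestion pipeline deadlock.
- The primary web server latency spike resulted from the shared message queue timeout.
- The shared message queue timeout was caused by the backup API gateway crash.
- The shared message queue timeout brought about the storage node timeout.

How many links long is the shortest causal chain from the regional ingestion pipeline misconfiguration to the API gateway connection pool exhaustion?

4

Shortest chain: the regional ingestion pipeline misconfiguration → the backup API gateway crash → the shared message queue timeout → the storage node timeout → the API gateway connection pool exhaustion.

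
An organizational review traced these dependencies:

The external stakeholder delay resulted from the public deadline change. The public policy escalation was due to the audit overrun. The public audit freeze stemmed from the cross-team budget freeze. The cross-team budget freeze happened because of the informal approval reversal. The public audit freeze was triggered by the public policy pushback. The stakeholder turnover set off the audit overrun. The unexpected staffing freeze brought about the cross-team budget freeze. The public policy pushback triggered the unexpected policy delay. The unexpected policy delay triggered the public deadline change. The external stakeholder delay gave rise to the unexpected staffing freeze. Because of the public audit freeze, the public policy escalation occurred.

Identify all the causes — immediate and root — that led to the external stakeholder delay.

Immediate cause of the external stakeholder delay: the public deadline change.
Further upstream: the public policy pushback, the unexpected policy delay.

the public deadline change, the public policy pushback, the unexpected policy delay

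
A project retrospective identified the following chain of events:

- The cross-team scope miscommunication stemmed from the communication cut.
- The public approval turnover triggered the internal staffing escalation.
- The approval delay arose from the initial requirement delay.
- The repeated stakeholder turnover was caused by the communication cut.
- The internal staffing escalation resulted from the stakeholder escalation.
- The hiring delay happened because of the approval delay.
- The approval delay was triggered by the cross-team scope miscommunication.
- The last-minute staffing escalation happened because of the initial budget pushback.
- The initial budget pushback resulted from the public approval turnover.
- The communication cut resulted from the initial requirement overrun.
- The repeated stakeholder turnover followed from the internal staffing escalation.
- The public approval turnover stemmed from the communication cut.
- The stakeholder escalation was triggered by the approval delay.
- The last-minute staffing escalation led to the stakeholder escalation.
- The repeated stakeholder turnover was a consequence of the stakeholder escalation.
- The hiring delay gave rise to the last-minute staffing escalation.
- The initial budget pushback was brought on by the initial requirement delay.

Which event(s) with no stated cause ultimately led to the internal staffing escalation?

Tracing upstream from the internal staffing escalation: the internal staffing escalation ← the public approval turnover ← the communication cut ← the initial requirement overrun.
A separate upstream branch: the internal staffing escalation ← the stakeholder escalation ← the approval delay ← the initial requirement delay.
Each of those chain origins has no stated cause.

the initial requirement delay, the initial requirement overrun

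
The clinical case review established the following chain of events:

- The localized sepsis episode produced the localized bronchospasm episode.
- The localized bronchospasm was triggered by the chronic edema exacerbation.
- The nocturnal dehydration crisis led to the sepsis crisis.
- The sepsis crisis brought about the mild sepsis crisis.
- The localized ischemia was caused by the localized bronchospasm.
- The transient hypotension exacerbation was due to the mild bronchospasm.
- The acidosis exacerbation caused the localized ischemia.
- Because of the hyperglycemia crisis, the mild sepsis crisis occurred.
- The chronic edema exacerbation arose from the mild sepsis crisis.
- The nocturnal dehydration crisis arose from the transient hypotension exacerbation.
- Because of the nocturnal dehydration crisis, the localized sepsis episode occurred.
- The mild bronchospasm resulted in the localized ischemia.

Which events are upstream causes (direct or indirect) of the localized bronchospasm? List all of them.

Immediate cause of the localized bronchospasm: the chronic edema exacerbation.
Further upstream: the hyperglycemia crisis, the mild bronchospasm, the transient hypotension exacerbation, the nocturnal dehydration crisis, the sepsis crisis, the mild sepsis crisis.

the chronic edema exacerbation, the hyperglycemia crisis, the mild bronchospasm, the mild sepsis crisis, the nocturnal dehydration crisis, the sepsis crisis, the transient hypotension exacerbation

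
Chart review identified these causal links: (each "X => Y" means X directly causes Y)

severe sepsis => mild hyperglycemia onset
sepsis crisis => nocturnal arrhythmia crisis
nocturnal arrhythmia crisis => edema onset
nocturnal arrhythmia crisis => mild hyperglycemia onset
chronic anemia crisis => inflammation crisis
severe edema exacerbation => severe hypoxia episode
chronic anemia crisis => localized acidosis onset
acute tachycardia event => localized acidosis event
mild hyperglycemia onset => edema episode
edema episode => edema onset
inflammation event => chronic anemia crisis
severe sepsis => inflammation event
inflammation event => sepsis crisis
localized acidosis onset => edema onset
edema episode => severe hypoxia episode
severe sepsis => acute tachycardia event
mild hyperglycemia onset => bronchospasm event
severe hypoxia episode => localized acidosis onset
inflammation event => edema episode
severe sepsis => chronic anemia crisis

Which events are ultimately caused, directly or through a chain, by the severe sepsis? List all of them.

the acute tachycardia event, the bronchospasm event, the chronic anemia crisis, the edema episode, the edema onset, the inflammation crisis, the inflammation event, the localized acidosis event, the localized acidosis onset, the mild hyperglycemia onset, the nocturnal arrhythmia crisis, the sepsis crisis, the severe hypoxia episode

Direct effects: the acute tachycardia event, the inflammation event, the chronic anemia crisis, the mild hyperglycemia onset.
2 steps out: the localized acidosis event, the sepsis crisis, the inflammation crisis, the edema episode, the localized acidosis onset, the bronchospasm event.
3 steps out: the nocturnal arrhythmia crisis, the severe hypoxia episode, the edema onset.
Not reachable from it: the severe edema exacerbation.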